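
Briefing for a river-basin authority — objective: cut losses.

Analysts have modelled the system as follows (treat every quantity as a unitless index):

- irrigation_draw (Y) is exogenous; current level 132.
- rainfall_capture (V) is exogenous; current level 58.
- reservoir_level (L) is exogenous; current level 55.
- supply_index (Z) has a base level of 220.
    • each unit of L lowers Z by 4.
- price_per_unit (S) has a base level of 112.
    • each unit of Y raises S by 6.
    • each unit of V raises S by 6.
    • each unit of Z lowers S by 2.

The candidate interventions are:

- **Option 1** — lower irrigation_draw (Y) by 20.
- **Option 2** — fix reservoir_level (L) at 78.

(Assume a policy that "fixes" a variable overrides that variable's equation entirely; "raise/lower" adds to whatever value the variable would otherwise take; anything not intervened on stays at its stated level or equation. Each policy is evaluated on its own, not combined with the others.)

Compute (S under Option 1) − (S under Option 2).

-304

Option 1 (Y − 20):
  Y = 132 − 20 = 112
  V = 58
  L = 55
  Z = 220 − 4·55 = 0
  S = 112 + 6·112 + 6·58 − 2·0 = 1132
Option 2 (L := 78):
  Y = 132
  V = 58
  L = 78
  Z = 220 − 4·78 = -92
  S = 112 + 6·132 + 6·58 − 2·(-92) = 1436
S: 1132 − 1436 = -304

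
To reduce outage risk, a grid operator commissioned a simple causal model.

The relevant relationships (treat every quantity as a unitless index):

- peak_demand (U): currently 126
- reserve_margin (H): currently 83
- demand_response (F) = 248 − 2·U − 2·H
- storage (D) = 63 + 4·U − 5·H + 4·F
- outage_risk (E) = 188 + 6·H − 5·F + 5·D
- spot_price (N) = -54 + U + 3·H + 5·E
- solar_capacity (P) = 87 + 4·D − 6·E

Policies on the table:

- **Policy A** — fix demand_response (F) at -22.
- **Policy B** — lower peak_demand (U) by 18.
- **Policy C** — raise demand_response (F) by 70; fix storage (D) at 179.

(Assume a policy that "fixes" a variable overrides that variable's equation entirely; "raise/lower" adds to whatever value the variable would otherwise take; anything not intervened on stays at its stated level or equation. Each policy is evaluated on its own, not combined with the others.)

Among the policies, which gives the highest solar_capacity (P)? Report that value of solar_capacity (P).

Policy A (F := -22):
  U = 126
  H = 83
  F = -22
  D = 63 + 4·126 − 5·83 + 4·(-22) = 64
  E = 188 + 6·83 − 5·(-22) + 5·64 = 1116
  P = 87 + 4·64 − 6·1116 = -6353
Policy B (U − 18):
  U = 126 − 18 = 108
  H = 83
  F = 248 − 2·108 − 2·83 = -134
  D = 63 + 4·108 − 5·83 + 4·(-134) = -456
  E = 188 + 6·83 − 5·(-134) + 5·(-456) = -924
  P = 87 + 4·(-456) − 6·(-924) = 3807
Policy C (F + 70, D := 179):
  U = 126
  H = 83
  F = 248 − 2·126 − 2·83 (+70 from intervention) = -100
  D = 179
  E = 188 + 6·83 − 5·(-100) + 5·179 = 2081
  P = 87 + 4·179 − 6·2081 = -11683
Comparing — Policy A: P=-6353, Policy B: P=3807, Policy C: P=-11683. Highest is 3807 (Policy B).

3807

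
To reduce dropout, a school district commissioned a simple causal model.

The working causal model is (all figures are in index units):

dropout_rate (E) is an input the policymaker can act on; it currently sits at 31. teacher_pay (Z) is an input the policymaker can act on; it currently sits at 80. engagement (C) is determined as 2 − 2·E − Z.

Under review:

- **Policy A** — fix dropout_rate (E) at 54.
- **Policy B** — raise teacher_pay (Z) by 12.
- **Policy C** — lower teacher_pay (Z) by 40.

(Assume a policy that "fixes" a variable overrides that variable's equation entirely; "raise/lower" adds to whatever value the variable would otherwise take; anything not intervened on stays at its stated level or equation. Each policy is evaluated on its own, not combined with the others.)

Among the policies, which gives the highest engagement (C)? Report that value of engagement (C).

-100

Policy A (E := 54):
  E = 54
  Z = 80
  C = 2 − 2·54 − 80 = -186
Policy B (Z + 12):
  E = 31
  Z = 80 + 12 = 92
  C = 2 − 2·31 − 92 = -152
Policy C (Z − 40):
  E = 31
  Z = 80 − 40 = 40
  C = 2 − 2·31 − 40 = -100
Comparing — Policy A: C=-186, Policy B: C=-152, Policy C: C=-100. Highest is -100 (Policy C).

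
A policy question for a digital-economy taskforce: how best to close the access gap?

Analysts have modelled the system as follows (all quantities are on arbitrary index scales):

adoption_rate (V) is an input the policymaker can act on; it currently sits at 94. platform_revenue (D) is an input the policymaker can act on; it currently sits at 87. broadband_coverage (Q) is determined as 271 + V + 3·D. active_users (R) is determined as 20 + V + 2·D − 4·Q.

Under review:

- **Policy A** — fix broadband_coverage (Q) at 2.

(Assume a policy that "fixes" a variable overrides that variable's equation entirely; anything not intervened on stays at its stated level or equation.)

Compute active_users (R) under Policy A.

280

Policy A (Q := 2):
  V = 94
  D = 87
  Q = 2
  R = 20 + 94 + 2·87 − 4·2 = 280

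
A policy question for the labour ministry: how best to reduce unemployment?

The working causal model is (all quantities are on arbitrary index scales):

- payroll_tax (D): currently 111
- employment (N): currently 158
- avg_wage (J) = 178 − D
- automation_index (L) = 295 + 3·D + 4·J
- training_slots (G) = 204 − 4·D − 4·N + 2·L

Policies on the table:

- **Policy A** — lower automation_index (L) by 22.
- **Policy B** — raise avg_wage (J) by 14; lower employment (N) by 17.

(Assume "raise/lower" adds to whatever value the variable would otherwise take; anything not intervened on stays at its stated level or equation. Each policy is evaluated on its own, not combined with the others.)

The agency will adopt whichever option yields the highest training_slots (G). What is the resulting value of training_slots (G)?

1100

Policy A (L − 22):
  D = 111
  N = 158
  J = 178 − 111 = 67
  L = 295 + 3·111 + 4·67 (−22 from intervention) = 874
  G = 204 − 4·111 − 4·158 + 2·874 = 876
Policy B (J + 14, N − 17):
  D = 111
  N = 158 − 17 = 141
  J = 178 − 111 (+14 from intervention) = 81
  L = 295 + 3·111 + 4·81 = 952
  G = 204 − 4·111 − 4·141 + 2·952 = 1100
Comparing — Policy A: G=876, Policy B: G=1100. Highest is 1100 (Policy B).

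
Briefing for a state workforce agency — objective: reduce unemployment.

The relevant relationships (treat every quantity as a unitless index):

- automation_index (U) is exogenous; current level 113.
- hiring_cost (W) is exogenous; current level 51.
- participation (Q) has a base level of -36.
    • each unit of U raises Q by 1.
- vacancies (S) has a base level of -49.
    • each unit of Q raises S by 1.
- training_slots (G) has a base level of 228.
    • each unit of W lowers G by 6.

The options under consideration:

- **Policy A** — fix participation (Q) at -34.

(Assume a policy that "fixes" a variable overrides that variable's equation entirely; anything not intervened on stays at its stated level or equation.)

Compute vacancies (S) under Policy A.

-83

Policy A (Q := -34):
  U = 113
  Q = -34
  S = -49 + (-34) = -83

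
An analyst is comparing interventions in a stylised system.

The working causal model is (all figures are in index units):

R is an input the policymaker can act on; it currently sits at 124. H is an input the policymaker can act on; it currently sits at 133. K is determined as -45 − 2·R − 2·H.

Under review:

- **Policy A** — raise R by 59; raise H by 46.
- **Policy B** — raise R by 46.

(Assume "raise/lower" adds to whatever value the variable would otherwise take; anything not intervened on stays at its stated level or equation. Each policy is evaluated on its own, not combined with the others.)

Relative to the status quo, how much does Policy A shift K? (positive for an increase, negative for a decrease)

-210

Baseline:
  R = 124
  H = 133
  K = -45 − 2·124 − 2·133 = -559
Policy A (R + 59, H + 46):
  R = 124 + 59 = 183
  H = 133 + 46 = 179
  K = -45 − 2·183 − 2·179 = -769
Change in K: -769 − (-559) = -210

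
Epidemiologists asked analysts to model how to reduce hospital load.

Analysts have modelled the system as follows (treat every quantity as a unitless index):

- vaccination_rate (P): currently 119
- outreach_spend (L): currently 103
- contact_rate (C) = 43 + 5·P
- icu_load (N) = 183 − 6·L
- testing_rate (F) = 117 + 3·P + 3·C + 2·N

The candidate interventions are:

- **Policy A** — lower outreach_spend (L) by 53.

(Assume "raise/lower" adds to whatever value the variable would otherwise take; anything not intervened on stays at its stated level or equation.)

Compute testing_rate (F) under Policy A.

2154

Policy A (L − 53):
  P = 119
  L = 103 − 53 = 50
  C = 43 + 5·119 = 638
  N = 183 − 6·50 = -117
  F = 117 + 3·119 + 3·638 + 2·(-117) = 2154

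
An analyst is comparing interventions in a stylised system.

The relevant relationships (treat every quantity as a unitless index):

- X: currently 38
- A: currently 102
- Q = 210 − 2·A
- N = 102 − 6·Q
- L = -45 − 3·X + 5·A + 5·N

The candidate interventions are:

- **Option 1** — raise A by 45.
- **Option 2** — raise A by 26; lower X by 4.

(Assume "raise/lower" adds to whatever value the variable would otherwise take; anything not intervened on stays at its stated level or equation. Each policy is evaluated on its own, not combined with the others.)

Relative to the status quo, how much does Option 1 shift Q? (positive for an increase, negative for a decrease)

-90

Baseline:
  A = 102
  Q = 210 − 2·102 = 6
Option 1 (A + 45):
  A = 102 + 45 = 147
  Q = 210 − 2·147 = -84
Change in Q: -84 − 6 = -90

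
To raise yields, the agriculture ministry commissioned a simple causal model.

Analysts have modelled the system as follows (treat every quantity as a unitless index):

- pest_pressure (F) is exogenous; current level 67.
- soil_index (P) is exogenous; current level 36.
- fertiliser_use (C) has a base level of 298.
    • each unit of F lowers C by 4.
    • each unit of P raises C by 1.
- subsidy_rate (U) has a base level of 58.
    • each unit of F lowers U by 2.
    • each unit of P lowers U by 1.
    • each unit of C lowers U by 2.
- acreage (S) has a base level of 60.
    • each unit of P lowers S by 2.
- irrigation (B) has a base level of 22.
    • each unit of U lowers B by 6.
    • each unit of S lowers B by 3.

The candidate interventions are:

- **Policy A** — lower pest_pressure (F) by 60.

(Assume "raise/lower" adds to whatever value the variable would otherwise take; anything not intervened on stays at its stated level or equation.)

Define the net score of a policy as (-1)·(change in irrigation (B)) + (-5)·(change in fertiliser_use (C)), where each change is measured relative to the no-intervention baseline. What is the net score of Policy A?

Baseline:
  F = 67
  P = 36
  C = 298 − 4·67 + 36 = 66
  U = 58 − 2·67 − 36 − 2·66 = -244
  S = 60 − 2·36 = -12
  B = 22 − 6·(-244) − 3·(-12) = 1522
Policy A (F − 60):
  F = 67 − 60 = 7
  P = 36
  C = 298 − 4·7 + 36 = 306
  U = 58 − 2·7 − 36 − 2·306 = -604
  S = 60 − 2·36 = -12
  B = 22 − 6·(-604) − 3·(-12) = 3682
ΔB = 3682 − 1522 = 2160; ΔC = 306 − 66 = 240
Score = (-1)·2160 + (-5)·240 = -3360

-3360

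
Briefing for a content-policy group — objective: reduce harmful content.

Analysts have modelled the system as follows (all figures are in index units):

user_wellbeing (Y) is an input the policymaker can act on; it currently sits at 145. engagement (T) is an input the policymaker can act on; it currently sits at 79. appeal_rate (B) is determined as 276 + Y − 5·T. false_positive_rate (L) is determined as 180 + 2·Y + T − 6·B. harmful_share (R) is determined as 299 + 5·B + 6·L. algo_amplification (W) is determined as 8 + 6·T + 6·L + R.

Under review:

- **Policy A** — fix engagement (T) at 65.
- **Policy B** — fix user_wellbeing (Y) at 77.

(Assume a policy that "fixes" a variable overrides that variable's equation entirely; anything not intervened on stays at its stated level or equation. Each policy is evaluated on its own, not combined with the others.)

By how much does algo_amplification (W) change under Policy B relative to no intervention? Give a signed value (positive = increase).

2924

Baseline:
  Y = 145
  T = 79
  B = 276 + 145 − 5·79 = 26
  L = 180 + 2·145 + 79 − 6·26 = 393
  R = 299 + 5·26 + 6·393 = 2787
  W = 8 + 6·79 + 6·393 + 2787 = 5627
Policy B (Y := 77):
  Y = 77
  T = 79
  B = 276 + 77 − 5·79 = -42
  L = 180 + 2·77 + 79 − 6·(-42) = 665
  R = 299 + 5·(-42) + 6·665 = 4079
  W = 8 + 6·79 + 6·665 + 4079 = 8551
Change in W: 8551 − 5627 = 2924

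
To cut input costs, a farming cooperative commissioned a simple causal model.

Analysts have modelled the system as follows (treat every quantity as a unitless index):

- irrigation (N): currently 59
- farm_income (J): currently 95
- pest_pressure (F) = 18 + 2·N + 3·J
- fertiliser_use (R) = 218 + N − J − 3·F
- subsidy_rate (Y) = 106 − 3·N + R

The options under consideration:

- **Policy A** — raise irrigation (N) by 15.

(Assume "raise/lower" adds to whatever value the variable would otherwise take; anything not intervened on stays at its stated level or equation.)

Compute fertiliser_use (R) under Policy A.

Policy A (N + 15):
  N = 59 + 15 = 74
  J = 95
  F = 18 + 2·74 + 3·95 = 451
  R = 218 + 74 − 95 − 3·451 = -1156

-1156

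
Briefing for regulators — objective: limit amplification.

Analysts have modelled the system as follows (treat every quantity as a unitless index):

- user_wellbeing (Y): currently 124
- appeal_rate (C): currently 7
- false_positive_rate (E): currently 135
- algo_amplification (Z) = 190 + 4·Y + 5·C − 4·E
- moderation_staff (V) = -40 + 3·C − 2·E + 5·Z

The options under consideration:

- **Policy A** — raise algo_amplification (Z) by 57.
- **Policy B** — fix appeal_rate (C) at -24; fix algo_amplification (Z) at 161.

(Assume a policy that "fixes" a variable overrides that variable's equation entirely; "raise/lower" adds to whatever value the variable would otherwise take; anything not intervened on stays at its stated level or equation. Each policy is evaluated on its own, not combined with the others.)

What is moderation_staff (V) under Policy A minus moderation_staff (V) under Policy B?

Policy A (Z + 57):
  Y = 124
  C = 7
  E = 135
  Z = 190 + 4·124 + 5·7 − 4·135 (+57 from intervention) = 238
  V = -40 + 3·7 − 2·135 + 5·238 = 901
Policy B (C := -24, Z := 161):
  Y = 124
  C = -24
  E = 135
  Z = 161
  V = -40 + 3·(-24) − 2·135 + 5·161 = 423
V: 901 − 423 = 478

478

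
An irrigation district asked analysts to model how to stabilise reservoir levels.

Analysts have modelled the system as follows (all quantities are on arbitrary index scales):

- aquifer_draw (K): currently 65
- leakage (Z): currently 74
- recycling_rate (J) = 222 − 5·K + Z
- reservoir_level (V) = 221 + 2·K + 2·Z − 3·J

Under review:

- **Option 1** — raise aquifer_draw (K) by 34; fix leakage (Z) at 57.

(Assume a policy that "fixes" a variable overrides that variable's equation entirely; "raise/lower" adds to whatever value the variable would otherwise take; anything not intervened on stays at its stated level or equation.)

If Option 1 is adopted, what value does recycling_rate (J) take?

Option 1 (K + 34, Z := 57):
  K = 65 + 34 = 99
  Z = 57
  J = 222 − 5·99 + 57 = -216

-216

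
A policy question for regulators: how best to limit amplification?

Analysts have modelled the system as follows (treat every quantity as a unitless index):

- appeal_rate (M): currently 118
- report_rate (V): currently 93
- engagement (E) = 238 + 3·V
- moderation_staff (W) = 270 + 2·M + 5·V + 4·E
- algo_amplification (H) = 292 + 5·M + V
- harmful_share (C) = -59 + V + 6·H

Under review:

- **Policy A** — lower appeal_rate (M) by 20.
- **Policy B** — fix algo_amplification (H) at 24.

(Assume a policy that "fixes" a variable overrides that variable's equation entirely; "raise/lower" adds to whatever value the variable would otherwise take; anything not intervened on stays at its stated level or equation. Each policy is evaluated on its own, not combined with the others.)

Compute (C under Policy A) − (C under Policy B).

5106

Policy A (M − 20):
  M = 118 − 20 = 98
  V = 93
  H = 292 + 5·98 + 93 = 875
  C = -59 + 93 + 6·875 = 5284
Policy B (H := 24):
  M = 118
  V = 93
  H = 24
  C = -59 + 93 + 6·24 = 178
C: 5284 − 178 = 5106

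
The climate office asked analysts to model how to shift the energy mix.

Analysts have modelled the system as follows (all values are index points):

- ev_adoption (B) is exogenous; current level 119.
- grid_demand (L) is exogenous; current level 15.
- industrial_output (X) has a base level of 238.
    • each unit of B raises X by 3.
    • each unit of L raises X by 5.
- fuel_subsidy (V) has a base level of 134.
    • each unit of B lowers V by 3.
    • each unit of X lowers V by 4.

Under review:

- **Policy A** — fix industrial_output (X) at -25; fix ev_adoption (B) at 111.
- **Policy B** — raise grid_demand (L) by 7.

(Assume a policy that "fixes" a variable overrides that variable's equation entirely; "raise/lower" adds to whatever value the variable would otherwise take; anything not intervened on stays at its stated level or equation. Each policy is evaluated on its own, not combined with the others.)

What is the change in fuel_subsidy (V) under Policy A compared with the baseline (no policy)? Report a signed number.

Baseline:
  B = 119
  L = 15
  X = 238 + 3·119 + 5·15 = 670
  V = 134 − 3·119 − 4·670 = -2903
Policy A (X := -25, B := 111):
  B = 111
  L = 15
  X = -25
  V = 134 − 3·111 − 4·(-25) = -99
Change in V: -99 − (-2903) = 2804

2804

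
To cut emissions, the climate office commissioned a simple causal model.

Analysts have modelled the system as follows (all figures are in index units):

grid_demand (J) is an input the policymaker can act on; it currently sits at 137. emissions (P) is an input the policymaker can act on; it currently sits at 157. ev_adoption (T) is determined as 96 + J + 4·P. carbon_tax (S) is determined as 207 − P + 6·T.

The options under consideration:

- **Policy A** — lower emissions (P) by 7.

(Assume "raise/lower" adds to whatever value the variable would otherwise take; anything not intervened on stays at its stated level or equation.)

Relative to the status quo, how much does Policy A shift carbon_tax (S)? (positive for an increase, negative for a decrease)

-161

Baseline:
  J = 137
  P = 157
  T = 96 + 137 + 4·157 = 861
  S = 207 − 157 + 6·861 = 5216
Policy A (P − 7):
  J = 137
  P = 157 − 7 = 150
  T = 96 + 137 + 4·150 = 833
  S = 207 − 150 + 6·833 = 5055
Change in S: 5055 − 5216 = -161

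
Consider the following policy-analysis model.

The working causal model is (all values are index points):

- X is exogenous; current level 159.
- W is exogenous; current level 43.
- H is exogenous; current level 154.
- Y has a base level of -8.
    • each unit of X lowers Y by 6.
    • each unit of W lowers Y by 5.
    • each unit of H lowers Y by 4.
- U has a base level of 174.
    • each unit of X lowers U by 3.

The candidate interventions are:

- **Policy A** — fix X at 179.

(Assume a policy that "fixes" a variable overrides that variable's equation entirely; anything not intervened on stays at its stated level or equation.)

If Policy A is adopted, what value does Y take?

Policy A (X := 179):
  X = 179
  W = 43
  H = 154
  Y = -8 − 6·179 − 5·43 − 4·154 = -1913

-1913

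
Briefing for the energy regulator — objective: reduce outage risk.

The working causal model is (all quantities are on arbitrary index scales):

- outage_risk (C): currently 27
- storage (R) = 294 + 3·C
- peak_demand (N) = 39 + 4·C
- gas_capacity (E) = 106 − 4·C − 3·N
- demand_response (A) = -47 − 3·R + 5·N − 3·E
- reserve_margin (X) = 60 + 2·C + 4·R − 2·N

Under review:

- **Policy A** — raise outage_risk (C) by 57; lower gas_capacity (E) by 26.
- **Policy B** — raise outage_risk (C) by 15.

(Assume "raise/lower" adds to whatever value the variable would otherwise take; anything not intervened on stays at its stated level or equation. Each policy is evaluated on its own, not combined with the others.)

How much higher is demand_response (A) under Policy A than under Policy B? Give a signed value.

2556

Policy A (C + 57, E − 26):
  C = 27 + 57 = 84
  R = 294 + 3·84 = 546
  N = 39 + 4·84 = 375
  E = 106 − 4·84 − 3·375 (−26 from intervention) = -1381
  A = -47 − 3·546 + 5·375 − 3·(-1381) = 4333
Policy B (C + 15):
  C = 27 + 15 = 42
  R = 294 + 3·42 = 420
  N = 39 + 4·42 = 207
  E = 106 − 4·42 − 3·207 = -683
  A = -47 − 3·420 + 5·207 − 3·(-683) = 1777
A: 4333 − 1777 = 2556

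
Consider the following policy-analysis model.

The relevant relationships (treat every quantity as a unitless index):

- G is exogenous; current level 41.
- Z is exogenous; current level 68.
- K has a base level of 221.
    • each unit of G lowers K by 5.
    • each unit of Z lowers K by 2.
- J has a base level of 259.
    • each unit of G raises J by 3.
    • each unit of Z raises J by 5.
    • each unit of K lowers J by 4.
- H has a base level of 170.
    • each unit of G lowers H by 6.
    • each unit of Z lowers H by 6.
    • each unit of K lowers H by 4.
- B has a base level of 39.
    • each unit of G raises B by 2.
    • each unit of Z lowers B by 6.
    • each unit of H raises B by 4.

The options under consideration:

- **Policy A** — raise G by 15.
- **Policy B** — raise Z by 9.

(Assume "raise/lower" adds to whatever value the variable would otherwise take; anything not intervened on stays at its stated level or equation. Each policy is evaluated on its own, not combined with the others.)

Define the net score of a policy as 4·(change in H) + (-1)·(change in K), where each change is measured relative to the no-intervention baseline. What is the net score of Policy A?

915

Baseline:
  G = 41
  Z = 68
  K = 221 − 5·41 − 2·68 = -120
  H = 170 − 6·41 − 6·68 − 4·(-120) = -4
Policy A (G + 15):
  G = 41 + 15 = 56
  Z = 68
  K = 221 − 5·56 − 2·68 = -195
  H = 170 − 6·56 − 6·68 − 4·(-195) = 206
ΔH = 206 − (-4) = 210; ΔK = -195 − (-120) = -75
Score = 4·210 + (-1)·(-75) = 915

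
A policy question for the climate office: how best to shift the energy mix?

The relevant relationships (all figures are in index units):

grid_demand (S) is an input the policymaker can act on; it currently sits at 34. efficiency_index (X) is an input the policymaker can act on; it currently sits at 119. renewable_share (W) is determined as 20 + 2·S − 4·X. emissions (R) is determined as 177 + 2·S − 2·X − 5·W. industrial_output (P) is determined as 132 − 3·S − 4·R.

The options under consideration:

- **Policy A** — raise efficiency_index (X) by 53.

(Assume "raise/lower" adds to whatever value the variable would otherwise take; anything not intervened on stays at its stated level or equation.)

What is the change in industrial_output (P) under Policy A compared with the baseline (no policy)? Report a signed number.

Baseline:
  S = 34
  X = 119
  W = 20 + 2·34 − 4·119 = -388
  R = 177 + 2·34 − 2·119 − 5·(-388) = 1947
  P = 132 − 3·34 − 4·1947 = -7758
Policy A (X + 53):
  S = 34
  X = 119 + 53 = 172
  W = 20 + 2·34 − 4·172 = -600
  R = 177 + 2·34 − 2·172 − 5·(-600) = 2901
  P = 132 − 3·34 − 4·2901 = -11574
Change in P: -11574 − (-7758) = -3816

-3816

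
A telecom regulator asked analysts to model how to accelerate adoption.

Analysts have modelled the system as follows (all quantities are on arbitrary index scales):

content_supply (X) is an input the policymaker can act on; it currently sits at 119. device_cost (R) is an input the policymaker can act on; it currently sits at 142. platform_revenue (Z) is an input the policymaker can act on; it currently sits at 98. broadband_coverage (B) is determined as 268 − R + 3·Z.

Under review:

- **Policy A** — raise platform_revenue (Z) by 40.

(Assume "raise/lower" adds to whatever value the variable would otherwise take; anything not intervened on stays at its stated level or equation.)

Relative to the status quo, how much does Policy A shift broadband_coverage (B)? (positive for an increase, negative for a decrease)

120

Baseline:
  R = 142
  Z = 98
  B = 268 − 142 + 3·98 = 420
Policy A (Z + 40):
  R = 142
  Z = 98 + 40 = 138
  B = 268 − 142 + 3·138 = 540
Change in B: 540 − 420 = 120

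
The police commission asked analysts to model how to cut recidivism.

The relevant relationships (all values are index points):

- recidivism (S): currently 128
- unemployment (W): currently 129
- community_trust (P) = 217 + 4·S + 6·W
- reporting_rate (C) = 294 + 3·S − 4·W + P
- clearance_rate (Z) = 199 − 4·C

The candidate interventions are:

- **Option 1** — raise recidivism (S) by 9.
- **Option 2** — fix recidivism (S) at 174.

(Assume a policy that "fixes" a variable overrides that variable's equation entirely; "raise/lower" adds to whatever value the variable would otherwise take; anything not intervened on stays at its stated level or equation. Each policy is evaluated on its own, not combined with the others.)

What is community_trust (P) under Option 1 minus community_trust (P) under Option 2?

-148

Option 1 (S + 9):
  S = 128 + 9 = 137
  W = 129
  P = 217 + 4·137 + 6·129 = 1539
Option 2 (S := 174):
  S = 174
  W = 129
  P = 217 + 4·174 + 6·129 = 1687
P: 1539 − 1687 = -148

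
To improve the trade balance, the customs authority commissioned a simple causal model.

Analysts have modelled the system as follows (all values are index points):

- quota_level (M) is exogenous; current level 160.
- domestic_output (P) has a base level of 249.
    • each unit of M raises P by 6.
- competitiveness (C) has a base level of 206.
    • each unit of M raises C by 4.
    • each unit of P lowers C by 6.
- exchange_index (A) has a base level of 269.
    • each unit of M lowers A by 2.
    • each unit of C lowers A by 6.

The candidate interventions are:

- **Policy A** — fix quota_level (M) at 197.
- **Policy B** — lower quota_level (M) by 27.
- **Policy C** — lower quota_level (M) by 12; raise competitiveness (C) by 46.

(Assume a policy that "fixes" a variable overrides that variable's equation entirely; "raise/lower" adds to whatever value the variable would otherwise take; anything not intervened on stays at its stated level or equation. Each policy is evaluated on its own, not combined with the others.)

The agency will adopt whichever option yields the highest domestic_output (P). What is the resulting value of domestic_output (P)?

Policy A (M := 197):
  M = 197
  P = 249 + 6·197 = 1431
Policy B (M − 27):
  M = 160 − 27 = 133
  P = 249 + 6·133 = 1047
Policy C (M − 12, C + 46):
  M = 160 − 12 = 148
  P = 249 + 6·148 = 1137
Comparing — Policy A: P=1431, Policy B: P=1047, Policy C: P=1137. Highest is 1431 (Policy A).

1431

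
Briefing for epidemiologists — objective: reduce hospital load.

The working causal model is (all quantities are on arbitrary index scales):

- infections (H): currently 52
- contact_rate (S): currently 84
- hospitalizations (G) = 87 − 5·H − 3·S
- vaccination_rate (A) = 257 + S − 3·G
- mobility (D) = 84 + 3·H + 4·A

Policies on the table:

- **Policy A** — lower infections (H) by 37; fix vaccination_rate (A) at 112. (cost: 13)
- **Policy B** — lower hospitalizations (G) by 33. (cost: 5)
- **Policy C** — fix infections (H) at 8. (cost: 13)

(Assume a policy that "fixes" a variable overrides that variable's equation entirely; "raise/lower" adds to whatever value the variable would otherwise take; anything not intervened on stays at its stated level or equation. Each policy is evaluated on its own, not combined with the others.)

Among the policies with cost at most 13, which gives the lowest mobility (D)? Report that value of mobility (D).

577

Policy A (H − 37, A := 112):
  H = 52 − 37 = 15
  S = 84
  G = 87 − 5·15 − 3·84 = -240
  A = 112
  D = 84 + 3·15 + 4·112 = 577
Policy B (G − 33):
  H = 52
  S = 84
  G = 87 − 5·52 − 3·84 (−33 from intervention) = -458
  A = 257 + 84 − 3·(-458) = 1715
  D = 84 + 3·52 + 4·1715 = 7100
Policy C (H := 8):
  H = 8
  S = 84
  G = 87 − 5·8 − 3·84 = -205
  A = 257 + 84 − 3·(-205) = 956
  D = 84 + 3·8 + 4·956 = 3932
Comparing — Policy A: D=577, Policy B: D=7100, Policy C: D=3932. Lowest is 577 (Policy A).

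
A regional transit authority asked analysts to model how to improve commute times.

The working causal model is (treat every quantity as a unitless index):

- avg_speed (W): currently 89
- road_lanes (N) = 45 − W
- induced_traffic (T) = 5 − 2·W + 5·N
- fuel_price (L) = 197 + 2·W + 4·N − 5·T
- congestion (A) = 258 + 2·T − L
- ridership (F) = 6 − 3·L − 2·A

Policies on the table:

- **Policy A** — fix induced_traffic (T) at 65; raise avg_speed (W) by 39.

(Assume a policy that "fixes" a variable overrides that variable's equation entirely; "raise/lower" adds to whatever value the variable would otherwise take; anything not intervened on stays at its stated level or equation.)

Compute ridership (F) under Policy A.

Policy A (T := 65, W + 39):
  W = 89 + 39 = 128
  N = 45 − 128 = -83
  T = 65
  L = 197 + 2·128 + 4·(-83) − 5·65 = -204
  A = 258 + 2·65 − (-204) = 592
  F = 6 − 3·(-204) − 2·592 = -566

-566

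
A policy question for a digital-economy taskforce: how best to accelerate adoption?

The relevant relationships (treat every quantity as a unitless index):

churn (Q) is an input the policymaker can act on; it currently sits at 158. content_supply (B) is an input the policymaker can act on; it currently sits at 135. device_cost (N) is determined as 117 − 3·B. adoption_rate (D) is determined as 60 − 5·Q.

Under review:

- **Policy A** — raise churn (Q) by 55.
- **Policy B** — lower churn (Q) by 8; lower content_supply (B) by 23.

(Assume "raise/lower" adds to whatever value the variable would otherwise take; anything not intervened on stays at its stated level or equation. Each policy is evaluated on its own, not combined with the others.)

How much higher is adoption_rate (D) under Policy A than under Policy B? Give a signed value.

Policy A (Q + 55):
  Q = 158 + 55 = 213
  D = 60 − 5·213 = -1005
Policy B (Q − 8, B − 23):
  Q = 158 − 8 = 150
  D = 60 − 5·150 = -690
D: -1005 − (-690) = -315

-315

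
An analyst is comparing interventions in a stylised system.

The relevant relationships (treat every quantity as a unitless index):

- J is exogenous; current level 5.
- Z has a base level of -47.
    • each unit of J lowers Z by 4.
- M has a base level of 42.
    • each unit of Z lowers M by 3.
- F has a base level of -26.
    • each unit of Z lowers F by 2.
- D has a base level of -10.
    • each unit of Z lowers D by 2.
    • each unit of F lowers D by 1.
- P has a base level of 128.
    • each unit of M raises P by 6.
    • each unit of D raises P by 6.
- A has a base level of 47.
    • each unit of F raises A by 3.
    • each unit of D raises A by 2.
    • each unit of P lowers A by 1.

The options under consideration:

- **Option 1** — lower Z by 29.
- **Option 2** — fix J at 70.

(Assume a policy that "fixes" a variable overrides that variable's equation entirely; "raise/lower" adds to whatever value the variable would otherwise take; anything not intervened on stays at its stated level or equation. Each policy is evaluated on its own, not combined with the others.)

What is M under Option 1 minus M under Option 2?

-693

Option 1 (Z − 29):
  J = 5
  Z = -47 − 4·5 (−29 from intervention) = -96
  M = 42 − 3·(-96) = 330
Option 2 (J := 70):
  J = 70
  Z = -47 − 4·70 = -327
  M = 42 − 3·(-327) = 1023
M: 330 − 1023 = -693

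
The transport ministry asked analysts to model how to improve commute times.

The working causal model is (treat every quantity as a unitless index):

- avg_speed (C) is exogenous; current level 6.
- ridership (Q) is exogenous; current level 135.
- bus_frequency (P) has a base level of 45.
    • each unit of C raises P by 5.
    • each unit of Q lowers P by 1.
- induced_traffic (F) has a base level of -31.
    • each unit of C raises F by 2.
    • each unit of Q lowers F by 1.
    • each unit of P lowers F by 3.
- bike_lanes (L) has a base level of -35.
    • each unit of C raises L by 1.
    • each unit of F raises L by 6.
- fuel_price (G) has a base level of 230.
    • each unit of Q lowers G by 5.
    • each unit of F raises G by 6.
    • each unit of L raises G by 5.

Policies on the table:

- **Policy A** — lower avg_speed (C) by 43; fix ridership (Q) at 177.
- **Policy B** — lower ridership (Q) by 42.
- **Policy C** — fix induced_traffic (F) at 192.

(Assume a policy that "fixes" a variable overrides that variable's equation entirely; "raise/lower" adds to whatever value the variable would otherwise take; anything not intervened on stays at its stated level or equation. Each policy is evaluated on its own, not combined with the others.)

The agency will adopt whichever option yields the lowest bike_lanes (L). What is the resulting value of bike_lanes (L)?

Policy A (C − 43, Q := 177):
  C = 6 − 43 = -37
  Q = 177
  P = 45 + 5·(-37) − 177 = -317
  F = -31 + 2·(-37) − 177 − 3·(-317) = 669
  L = -35 + (-37) + 6·669 = 3942
Policy B (Q − 42):
  C = 6
  Q = 135 − 42 = 93
  P = 45 + 5·6 − 93 = -18
  F = -31 + 2·6 − 93 − 3·(-18) = -58
  L = -35 + 6 + 6·(-58) = -377
Policy C (F := 192):
  C = 6
  Q = 135
  P = 45 + 5·6 − 135 = -60
  F = 192
  L = -35 + 6 + 6·192 = 1123
Comparing — Policy A: L=3942, Policy B: L=-377, Policy C: L=1123. Lowest is -377 (Policy B).

-377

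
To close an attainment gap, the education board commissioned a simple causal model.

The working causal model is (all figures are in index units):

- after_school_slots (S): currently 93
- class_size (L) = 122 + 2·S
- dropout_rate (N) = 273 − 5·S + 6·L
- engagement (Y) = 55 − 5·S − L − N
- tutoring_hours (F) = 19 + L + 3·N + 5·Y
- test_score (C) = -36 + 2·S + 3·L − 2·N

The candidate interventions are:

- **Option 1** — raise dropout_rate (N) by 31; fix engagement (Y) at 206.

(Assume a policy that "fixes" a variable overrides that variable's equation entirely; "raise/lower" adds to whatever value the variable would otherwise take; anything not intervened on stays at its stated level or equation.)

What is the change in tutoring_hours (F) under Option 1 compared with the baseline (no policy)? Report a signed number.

Baseline:
  S = 93
  L = 122 + 2·93 = 308
  N = 273 − 5·93 + 6·308 = 1656
  Y = 55 − 5·93 − 308 − 1656 = -2374
  F = 19 + 308 + 3·1656 + 5·(-2374) = -6575
Option 1 (N + 31, Y := 206):
  S = 93
  L = 122 + 2·93 = 308
  N = 273 − 5·93 + 6·308 (+31 from intervention) = 1687
  Y = 206
  F = 19 + 308 + 3·1687 + 5·206 = 6418
Change in F: 6418 − (-6575) = 12993

12993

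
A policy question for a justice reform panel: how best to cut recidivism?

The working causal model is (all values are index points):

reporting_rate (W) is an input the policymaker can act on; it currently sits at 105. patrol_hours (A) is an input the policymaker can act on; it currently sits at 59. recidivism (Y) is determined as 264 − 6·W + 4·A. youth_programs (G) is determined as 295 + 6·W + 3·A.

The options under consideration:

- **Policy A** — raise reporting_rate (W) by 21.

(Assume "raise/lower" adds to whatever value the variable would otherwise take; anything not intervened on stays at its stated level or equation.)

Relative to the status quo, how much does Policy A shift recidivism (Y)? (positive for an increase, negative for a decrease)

-126

Baseline:
  W = 105
  A = 59
  Y = 264 − 6·105 + 4·59 = -130
Policy A (W + 21):
  W = 105 + 21 = 126
  A = 59
  Y = 264 − 6·126 + 4·59 = -256
Change in Y: -256 − (-130) = -126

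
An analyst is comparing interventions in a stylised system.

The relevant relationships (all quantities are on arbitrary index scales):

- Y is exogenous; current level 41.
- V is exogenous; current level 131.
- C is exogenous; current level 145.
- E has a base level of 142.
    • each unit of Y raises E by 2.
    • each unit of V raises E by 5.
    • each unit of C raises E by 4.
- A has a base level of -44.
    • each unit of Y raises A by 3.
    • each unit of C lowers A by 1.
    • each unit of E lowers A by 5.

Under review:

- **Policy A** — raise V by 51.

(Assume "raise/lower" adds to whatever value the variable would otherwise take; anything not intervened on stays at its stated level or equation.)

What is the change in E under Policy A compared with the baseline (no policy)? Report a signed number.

Baseline:
  Y = 41
  V = 131
  C = 145
  E = 142 + 2·41 + 5·131 + 4·145 = 1459
Policy A (V + 51):
  Y = 41
  V = 131 + 51 = 182
  C = 145
  E = 142 + 2·41 + 5·182 + 4·145 = 1714
Change in E: 1714 − 1459 = 255

255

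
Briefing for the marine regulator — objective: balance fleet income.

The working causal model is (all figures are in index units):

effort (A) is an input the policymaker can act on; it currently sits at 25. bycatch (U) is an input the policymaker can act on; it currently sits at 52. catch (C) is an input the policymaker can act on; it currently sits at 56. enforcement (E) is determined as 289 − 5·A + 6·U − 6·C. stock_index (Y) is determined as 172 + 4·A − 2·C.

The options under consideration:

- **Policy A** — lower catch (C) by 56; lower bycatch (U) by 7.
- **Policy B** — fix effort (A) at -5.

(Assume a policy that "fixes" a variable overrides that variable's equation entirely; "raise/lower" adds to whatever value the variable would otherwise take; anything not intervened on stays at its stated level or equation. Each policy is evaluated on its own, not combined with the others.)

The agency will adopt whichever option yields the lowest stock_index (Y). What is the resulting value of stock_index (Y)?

40

Policy A (C − 56, U − 7):
  A = 25
  C = 56 − 56 = 0
  Y = 172 + 4·25 − 2·0 = 272
Policy B (A := -5):
  A = -5
  C = 56
  Y = 172 + 4·(-5) − 2·56 = 40
Comparing — Policy A: Y=272, Policy B: Y=40. Lowest is 40 (Policy B).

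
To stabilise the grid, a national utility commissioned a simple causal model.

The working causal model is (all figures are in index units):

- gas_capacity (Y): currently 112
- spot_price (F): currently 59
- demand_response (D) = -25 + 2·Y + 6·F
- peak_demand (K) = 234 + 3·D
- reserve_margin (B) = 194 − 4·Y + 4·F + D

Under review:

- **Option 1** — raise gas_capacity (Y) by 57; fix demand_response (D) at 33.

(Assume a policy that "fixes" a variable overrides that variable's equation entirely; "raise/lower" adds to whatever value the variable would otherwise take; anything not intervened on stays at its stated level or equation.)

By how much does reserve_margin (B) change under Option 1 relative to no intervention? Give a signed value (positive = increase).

-748

Baseline:
  Y = 112
  F = 59
  D = -25 + 2·112 + 6·59 = 553
  B = 194 − 4·112 + 4·59 + 553 = 535
Option 1 (Y + 57, D := 33):
  Y = 112 + 57 = 169
  F = 59
  D = 33
  B = 194 − 4·169 + 4·59 + 33 = -213
Change in B: -213 − 535 = -748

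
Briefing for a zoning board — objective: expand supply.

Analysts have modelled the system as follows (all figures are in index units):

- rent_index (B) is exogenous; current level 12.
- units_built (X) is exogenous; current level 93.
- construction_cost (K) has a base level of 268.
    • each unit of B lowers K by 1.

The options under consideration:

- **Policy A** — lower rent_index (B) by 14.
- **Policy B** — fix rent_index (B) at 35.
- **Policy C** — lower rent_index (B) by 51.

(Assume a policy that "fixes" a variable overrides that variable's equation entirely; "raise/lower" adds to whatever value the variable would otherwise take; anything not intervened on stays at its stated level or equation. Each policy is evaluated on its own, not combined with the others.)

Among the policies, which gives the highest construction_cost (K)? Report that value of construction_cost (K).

307

Policy A (B − 14):
  B = 12 − 14 = -2
  K = 268 − (-2) = 270
Policy B (B := 35):
  B = 35
  K = 268 − 35 = 233
Policy C (B − 51):
  B = 12 − 51 = -39
  K = 268 − (-39) = 307
Comparing — Policy A: K=270, Policy B: K=233, Policy C: K=307. Highest is 307 (Policy C).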